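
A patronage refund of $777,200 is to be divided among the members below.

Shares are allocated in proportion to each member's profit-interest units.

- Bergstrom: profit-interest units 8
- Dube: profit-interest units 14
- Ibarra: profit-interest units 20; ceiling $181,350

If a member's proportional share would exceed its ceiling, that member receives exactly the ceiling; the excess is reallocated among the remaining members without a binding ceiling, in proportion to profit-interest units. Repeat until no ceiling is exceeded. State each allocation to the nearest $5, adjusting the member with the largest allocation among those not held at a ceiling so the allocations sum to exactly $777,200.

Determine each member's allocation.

Profit-interest units total: 42.
Pro-rata shares before constraints: Bergstrom 148,038.10; Dube 259,066.67; Ibarra 370,095.24.
Cap binds for Ibarra ($181,350); balance $595,850 reallocated over remaining profit-interest units 22.
Remaining shares: Bergstrom 216,672.73 → $216,675; Dube 379,177.27 → $379,175.

Bergstrom: $216,675; Dube: $379,175; Ibarra: $181,350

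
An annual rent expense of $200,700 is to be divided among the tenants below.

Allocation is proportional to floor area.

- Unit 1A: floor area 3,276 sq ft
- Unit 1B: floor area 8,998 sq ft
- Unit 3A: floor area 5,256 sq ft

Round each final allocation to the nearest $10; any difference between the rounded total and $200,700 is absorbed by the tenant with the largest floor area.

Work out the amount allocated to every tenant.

Unit 1A: $37,510 · Unit 1B: $103,010 · Unit 3A: $60,180

Combined floor area = 3,276 + 8,998 + 5,256 = 17,530.
Proportional shares: Unit 1A 37,506.74; Unit 1B 103,017.60; Unit 3A 60,175.65.
After rounding ($10): Unit 1A $37,510; Unit 1B $103,020; Unit 3A $60,180. Sum = $200,710.
Difference $200,700 − $200,710 = −$10 applied to largest floor area (Unit 1B): Unit 1B becomes $103,010.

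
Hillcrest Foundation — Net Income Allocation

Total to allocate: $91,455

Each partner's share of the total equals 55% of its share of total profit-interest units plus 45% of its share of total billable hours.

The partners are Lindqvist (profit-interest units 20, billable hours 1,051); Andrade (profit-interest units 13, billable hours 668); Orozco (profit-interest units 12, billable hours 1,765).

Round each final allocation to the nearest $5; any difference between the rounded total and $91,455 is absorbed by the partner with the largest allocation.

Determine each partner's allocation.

Lindqvist: $34,775 · Andrade: $22,420 · Orozco: $34,260

Profit-interest units total 45; billable hours total 3,484.
Blended shares (55% profit-interest units + 45% billable hours): Lindqvist 0.3802; Andrade 0.2452; Orozco 0.3746.
Proportional shares: Lindqvist 34,770.60; Andrade 22,421.93; Orozco 34,262.46.
Rounded to nearest $5: Lindqvist $34,770; Andrade $22,420; Orozco $34,260. Sum = $91,450.
Difference $91,455 − $91,450 = +$5 applied to largest allocation (Lindqvist): Lindqvist becomes $34,775.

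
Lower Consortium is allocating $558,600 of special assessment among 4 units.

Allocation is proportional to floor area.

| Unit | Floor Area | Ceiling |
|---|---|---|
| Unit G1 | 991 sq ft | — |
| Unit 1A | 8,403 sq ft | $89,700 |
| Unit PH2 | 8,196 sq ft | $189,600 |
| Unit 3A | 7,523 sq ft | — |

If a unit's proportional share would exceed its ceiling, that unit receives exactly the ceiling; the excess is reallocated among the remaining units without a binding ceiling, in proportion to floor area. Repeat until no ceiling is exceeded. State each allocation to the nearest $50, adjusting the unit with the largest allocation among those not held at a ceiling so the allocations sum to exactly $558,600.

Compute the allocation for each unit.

Unit G1: $32,500 | Unit 1A: $89,700 | Unit PH2: $189,600 | Unit 3A: $246,800

Total floor area = 25,113.
Proportional shares (ignoring caps): Unit G1 22,043.27; Unit 1A 186,911.79; Unit PH2 182,307.39; Unit 3A 167,337.55.
Held at cap: Unit 1A ($89,700); remaining pool $468,900 reallocated over remaining floor area 16,710.
Held at cap: Unit PH2 ($189,600); remaining pool $279,300 reallocated over remaining floor area 8,514.
Redistributed shares: Unit G1 32,509.55 → $32,500; Unit 3A 246,790.45 → $246,800.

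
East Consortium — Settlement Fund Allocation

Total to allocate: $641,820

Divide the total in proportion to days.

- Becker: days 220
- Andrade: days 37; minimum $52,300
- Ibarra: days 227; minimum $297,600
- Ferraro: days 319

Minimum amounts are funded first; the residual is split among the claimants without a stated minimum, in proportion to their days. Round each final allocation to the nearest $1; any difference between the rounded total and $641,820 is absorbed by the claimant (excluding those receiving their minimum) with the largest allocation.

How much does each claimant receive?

Becker: $119,151 | Andrade: $52,300 | Ibarra: $297,600 | Ferraro: $172,769

Fund the minimums — Andrade $52,300; Ibarra $297,600. Remaining pool $291,920.
Remaining pool split over remaining days 539: Becker 119,151.02 → $119,151; Ferraro 172,768.98 → $172,769.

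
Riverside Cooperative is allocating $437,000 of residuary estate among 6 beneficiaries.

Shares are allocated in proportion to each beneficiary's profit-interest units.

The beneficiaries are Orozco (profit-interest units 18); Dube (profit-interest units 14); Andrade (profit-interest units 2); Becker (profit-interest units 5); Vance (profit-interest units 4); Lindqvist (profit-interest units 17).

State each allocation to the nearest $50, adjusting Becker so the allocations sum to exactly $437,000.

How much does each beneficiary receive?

Orozco: $131,100; Dube: $101,950; Andrade: $14,550; Becker: $36,450; Vance: $29,150; Lindqvist: $123,800

Combined profit-interest units = 60.
Proportional shares: Orozco 18/60 × $437,000 = 131,100.00; Dube 14/60 × $437,000 = 101,966.67; Andrade 2/60 × $437,000 = 14,566.67; Becker 5/60 × $437,000 = 36,416.67; Vance 4/60 × $437,000 = 29,133.33; Lindqvist 17/60 × $437,000 = 123,816.67.
At nearest $50: Orozco $131,100; Dube $101,950; Andrade $14,550; Becker $36,400; Vance $29,150; Lindqvist $123,800. Sum = $436,950.
Difference $437,000 − $436,950 = +$50 applied to Becker: Becker becomes $36,450.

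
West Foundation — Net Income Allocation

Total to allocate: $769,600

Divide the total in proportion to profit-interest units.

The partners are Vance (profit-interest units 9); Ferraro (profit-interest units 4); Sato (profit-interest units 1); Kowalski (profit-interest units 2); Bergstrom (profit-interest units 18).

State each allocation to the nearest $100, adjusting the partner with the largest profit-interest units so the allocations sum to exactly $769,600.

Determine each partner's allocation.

Vance: $203,700 | Ferraro: $90,500 | Sato: $22,600 | Kowalski: $45,300 | Bergstrom: $407,500

Profit-interest units total: 34.
Pro-rata amounts: Vance 9/34 × $769,600 = 203,717.65; Ferraro 4/34 × $769,600 = 90,541.18; Sato 1/34 × $769,600 = 22,635.29; Kowalski 2/34 × $769,600 = 45,270.59; Bergstrom 18/34 × $769,600 = 407,435.29.
After rounding ($100): Vance $203,700; Ferraro $90,500; Sato $22,600; Kowalski $45,300; Bergstrom $407,400. Sum = $769,500.
Difference $769,600 − $769,500 = +$100 applied to largest profit-interest units (Bergstrom): Bergstrom becomes $407,500.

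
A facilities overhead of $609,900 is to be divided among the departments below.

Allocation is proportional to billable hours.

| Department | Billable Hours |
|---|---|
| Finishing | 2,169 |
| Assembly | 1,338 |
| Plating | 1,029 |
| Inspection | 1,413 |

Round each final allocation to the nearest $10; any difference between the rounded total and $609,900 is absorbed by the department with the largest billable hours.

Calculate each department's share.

Total billable hours = 5,949.
Proportional shares: Finishing 2,169/5,949 × $609,900 = 222,368.99; Assembly 1,338/5,949 × $609,900 = 137,173.68; Plating 1,029/5,949 × $609,900 = 105,494.55; Inspection 1,413/5,949 × $609,900 = 144,862.78.
After rounding ($10): Finishing $222,370; Assembly $137,170; Plating $105,490; Inspection $144,860. Sum = $609,890.
Difference $609,900 − $609,890 = +$10 applied to largest billable hours (Finishing): Finishing becomes $222,380.

Finishing: $222,380 | Assembly: $137,170 | Plating: $105,490 | Inspection: $144,860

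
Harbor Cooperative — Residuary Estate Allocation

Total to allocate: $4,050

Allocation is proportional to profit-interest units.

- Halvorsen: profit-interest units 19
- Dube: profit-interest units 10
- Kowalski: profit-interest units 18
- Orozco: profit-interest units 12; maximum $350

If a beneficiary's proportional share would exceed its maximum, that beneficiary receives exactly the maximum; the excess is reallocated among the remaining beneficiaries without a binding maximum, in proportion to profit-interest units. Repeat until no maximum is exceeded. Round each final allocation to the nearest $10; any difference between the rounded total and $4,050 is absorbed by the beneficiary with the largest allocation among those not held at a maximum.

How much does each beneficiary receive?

Profit-interest units total: 59.
Pro-rata shares before constraints: Halvorsen 1,304.24; Dube 686.44; Kowalski 1,235.59; Orozco 823.73.
Capped: Orozco ($350); residual $3,700 reallocated over remaining profit-interest units 47.
Remaining shares: Halvorsen 1,495.74 → $1,500; Dube 787.23 → $790; Kowalski 1,417.02 → $1,420.
Rounding difference −$10 applied to Halvorsen → $1,490.

Halvorsen: $1,490 · Dube: $790 · Kowalski: $1,420 · Orozco: $350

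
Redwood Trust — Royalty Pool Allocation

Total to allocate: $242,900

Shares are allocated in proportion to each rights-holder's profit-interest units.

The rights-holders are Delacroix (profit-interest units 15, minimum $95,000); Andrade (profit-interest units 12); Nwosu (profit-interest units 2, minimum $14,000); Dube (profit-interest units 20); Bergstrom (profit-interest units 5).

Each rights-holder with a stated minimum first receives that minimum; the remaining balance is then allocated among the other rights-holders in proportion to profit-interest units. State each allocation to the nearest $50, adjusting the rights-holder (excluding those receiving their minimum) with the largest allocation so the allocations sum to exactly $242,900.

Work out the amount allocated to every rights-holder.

Delacroix: $95,000; Andrade: $43,450; Nwosu: $14,000; Dube: $72,350; Bergstrom: $18,100

Minimums first: Delacroix $95,000; Nwosu $14,000. Remaining pool $133,900.
Remaining pool split over remaining profit-interest units 37: Andrade 43,427.03 → $43,450; Dube 72,378.38 → $72,400; Bergstrom 18,094.59 → $18,100.
Rounding difference −$50 applied to Dube → $72,350.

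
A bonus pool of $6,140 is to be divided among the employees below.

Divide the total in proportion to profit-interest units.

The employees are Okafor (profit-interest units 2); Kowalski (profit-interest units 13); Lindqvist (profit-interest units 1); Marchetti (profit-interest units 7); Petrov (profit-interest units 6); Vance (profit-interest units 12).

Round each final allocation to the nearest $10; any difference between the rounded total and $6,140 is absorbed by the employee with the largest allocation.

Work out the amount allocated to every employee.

Sum of profit-interest units: 41.
Unrounded shares: Okafor 2/41 × $6,140 = 299.51; Kowalski 13/41 × $6,140 = 1,946.83; Lindqvist 1/41 × $6,140 = 149.76; Marchetti 7/41 × $6,140 = 1,048.29; Petrov 6/41 × $6,140 = 898.54; Vance 12/41 × $6,140 = 1,797.07.
After rounding ($10): Okafor $300; Kowalski $1,950; Lindqvist $150; Marchetti $1,050; Petrov $900; Vance $1,800. Sum = $6,150.
Difference $6,140 − $6,150 = −$10 applied to largest allocation (Kowalski): Kowalski becomes $1,940.

Okafor: $300; Kowalski: $1,940; Lindqvist: $150; Marchetti: $1,050; Petrov: $900; Vance: $1,800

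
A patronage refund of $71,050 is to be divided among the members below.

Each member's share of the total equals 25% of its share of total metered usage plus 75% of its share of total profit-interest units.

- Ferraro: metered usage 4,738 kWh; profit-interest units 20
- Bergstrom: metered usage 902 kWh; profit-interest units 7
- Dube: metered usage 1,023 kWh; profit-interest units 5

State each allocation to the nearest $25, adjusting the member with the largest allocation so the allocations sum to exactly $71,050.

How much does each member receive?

Totals — metered usage 6,663, profit-interest units 32.
Blended shares (25% metered usage + 75% profit-interest units): Ferraro 0.6465; Bergstrom 0.1979; Dube 0.1556.
Pro-rata amounts: Ferraro 45,935.44; Bergstrom 14,061.23; Dube 11,053.33.
At nearest $25: Ferraro $45,925; Bergstrom $14,050; Dube $11,050. Sum = $71,025.
Difference $71,050 − $71,025 = +$25 applied to largest allocation (Ferraro): Ferraro becomes $45,950.

Ferraro: $45,950 | Bergstrom: $14,050 | Dube: $11,050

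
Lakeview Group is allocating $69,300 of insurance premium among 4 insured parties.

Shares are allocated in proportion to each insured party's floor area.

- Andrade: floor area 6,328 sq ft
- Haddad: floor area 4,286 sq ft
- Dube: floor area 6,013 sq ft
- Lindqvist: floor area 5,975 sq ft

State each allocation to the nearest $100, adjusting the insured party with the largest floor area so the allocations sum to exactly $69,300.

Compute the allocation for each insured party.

Combined floor area = 22,602.
Raw shares: Andrade 6,328/22,602 × $69,300 = 19,402.28; Haddad 4,286/22,602 × $69,300 = 13,141.31; Dube 6,013/22,602 × $69,300 = 18,436.46; Lindqvist 5,975/22,602 × $69,300 = 18,319.95.
Rounded to nearest $100: Andrade $19,400; Haddad $13,100; Dube $18,400; Lindqvist $18,300. Sum = $69,200.
Difference $69,300 − $69,200 = +$100 applied to largest floor area (Andrade): Andrade becomes $19,500.

Andrade: $19,500; Haddad: $13,100; Dube: $18,400; Lindqvist: $18,300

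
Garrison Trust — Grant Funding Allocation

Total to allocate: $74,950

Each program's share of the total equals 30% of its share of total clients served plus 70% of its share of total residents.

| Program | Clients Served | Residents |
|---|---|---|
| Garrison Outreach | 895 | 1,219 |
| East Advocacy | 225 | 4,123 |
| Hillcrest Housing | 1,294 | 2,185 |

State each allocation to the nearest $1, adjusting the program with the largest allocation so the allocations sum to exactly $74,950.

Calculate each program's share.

Clients served total 2,414; residents total 7,527.
Composite weights (30% clients served + 70% residents): Garrison Outreach 0.2246; East Advocacy 0.4114; Hillcrest Housing 0.3640.
Pro-rata amounts: Garrison Outreach 16,833.13; East Advocacy 30,834.05; Hillcrest Housing 27,282.83.
Rounded to nearest $1: Garrison Outreach $16,833; East Advocacy $30,834; Hillcrest Housing $27,283. Sum = $74,950.
Sum already equals the total — no adjustment.

Garrison Outreach: $16,833 | East Advocacy: $30,834 | Hillcrest Housing: $27,283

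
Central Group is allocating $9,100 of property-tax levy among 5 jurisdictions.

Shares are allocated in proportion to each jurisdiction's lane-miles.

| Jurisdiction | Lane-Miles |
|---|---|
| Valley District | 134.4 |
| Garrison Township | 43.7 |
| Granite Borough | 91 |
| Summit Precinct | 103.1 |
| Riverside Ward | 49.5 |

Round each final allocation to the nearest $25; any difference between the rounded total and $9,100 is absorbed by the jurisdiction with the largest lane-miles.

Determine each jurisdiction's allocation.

Sum of lane-miles: 421.7.
Proportional shares: Valley District 134.4/421.7 × $9,100 = 2,900.26; Garrison Township 43.7/421.7 × $9,100 = 943.02; Granite Borough 91/421.7 × $9,100 = 1,963.72; Summit Precinct 103.1/421.7 × $9,100 = 2,224.83; Riverside Ward 49.5/421.7 × $9,100 = 1,068.18.
Rounded to nearest $25: Valley District $2,900; Garrison Township $950; Granite Borough $1,975; Summit Precinct $2,225; Riverside Ward $1,075. Sum = $9,125.
Difference $9,100 − $9,125 = −$25 applied to largest lane-miles (Valley District): Valley District becomes $2,875.

Valley District: $2,875 | Garrison Township: $950 | Granite Borough: $1,975 | Summit Precinct: $2,225 | Riverside Ward: $1,075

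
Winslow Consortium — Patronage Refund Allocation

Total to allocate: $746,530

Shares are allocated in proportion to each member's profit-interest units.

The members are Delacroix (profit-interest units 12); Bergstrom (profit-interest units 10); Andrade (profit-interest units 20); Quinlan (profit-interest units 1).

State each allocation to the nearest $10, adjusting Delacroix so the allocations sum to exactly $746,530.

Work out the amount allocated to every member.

Delacroix: $208,340 · Bergstrom: $173,610 · Andrade: $347,220 · Quinlan: $17,360

Combined profit-interest units = 43.
Pro-rata amounts: Delacroix 12/43 × $746,530 = 208,333.95; Bergstrom 10/43 × $746,530 = 173,611.63; Andrade 20/43 × $746,530 = 347,223.26; Quinlan 1/43 × $746,530 = 17,361.16.
At nearest $10: Delacroix $208,330; Bergstrom $173,610; Andrade $347,220; Quinlan $17,360. Sum = $746,520.
Difference $746,530 − $746,520 = +$10 applied to Delacroix: Delacroix becomes $208,340.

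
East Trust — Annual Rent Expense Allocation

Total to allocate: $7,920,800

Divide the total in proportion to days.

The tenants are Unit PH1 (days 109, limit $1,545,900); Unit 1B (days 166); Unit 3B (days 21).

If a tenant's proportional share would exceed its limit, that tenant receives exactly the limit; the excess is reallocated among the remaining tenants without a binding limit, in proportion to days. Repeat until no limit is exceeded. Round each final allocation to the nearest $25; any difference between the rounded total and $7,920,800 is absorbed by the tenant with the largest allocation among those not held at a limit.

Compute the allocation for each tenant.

Unit PH1: $1,545,900 · Unit 1B: $5,659,000 · Unit 3B: $715,900

Combined days = 296.
Proportional shares (ignoring caps): Unit PH1 2,916,781.08; Unit 1B 4,442,070.27; Unit 3B 561,948.65.
Held at cap: Unit PH1 ($1,545,900); remaining pool $6,374,900 reallocated over remaining days 187.
Remaining shares: Unit 1B 5,659,002.14 → $5,659,000; Unit 3B 715,897.86 → $715,900.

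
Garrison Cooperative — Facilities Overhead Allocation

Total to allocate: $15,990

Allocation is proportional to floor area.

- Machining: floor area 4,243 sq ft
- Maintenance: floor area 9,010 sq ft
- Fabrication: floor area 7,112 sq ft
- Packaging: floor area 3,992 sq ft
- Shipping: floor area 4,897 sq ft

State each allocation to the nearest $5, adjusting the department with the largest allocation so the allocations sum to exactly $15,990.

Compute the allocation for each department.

Total floor area = 29,254.
Proportional shares: Machining 4,243/29,254 × $15,990 = 2,319.19; Maintenance 9,010/29,254 × $15,990 = 4,924.79; Fabrication 7,112/29,254 × $15,990 = 3,887.36; Packaging 3,992/29,254 × $15,990 = 2,181.99; Shipping 4,897/29,254 × $15,990 = 2,676.66.
After rounding ($5): Machining $2,320; Maintenance $4,925; Fabrication $3,885; Packaging $2,180; Shipping $2,675. Sum = $15,985.
Difference $15,990 − $15,985 = +$5 applied to largest allocation (Maintenance): Maintenance becomes $4,930.

Machining: $2,320; Maintenance: $4,930; Fabrication: $3,885; Packaging: $2,180; Shipping: $2,675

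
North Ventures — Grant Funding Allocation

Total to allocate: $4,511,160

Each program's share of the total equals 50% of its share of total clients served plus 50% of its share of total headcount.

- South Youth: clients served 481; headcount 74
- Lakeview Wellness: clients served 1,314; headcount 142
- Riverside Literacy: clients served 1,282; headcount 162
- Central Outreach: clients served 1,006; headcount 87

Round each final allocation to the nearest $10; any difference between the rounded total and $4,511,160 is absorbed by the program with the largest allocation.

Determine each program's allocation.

South Youth: $624,670 · Lakeview Wellness: $1,414,700 · Riverside Literacy: $1,494,030 · Central Outreach: $977,760

Clients served total 4,083; headcount total 465.
Composite weights (50% clients served + 50% headcount): South Youth 0.1385; Lakeview Wellness 0.3136; Riverside Literacy 0.3312; Central Outreach 0.2167.
Proportional shares: South Youth 624,672.33; Lakeview Wellness 1,414,696.47; Riverside Literacy 1,494,032.84; Central Outreach 977,758.37.
At nearest $10: South Youth $624,670; Lakeview Wellness $1,414,700; Riverside Literacy $1,494,030; Central Outreach $977,760. Sum = $4,511,160.
Rounded total matches; no reconciliation needed.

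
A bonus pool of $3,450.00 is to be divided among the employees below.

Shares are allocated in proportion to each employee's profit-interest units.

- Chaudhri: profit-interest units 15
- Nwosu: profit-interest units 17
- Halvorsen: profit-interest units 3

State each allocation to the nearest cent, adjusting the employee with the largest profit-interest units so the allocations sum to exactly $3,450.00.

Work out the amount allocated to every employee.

Chaudhri: $1,478.57; Nwosu: $1,675.72; Halvorsen: $295.71

Combined profit-interest units = 15 + 17 + 3 = 35.
Proportional shares: Chaudhri 1,478.5714; Nwosu 1,675.7143; Halvorsen 295.7143.
At nearest cent: Chaudhri $1,478.57; Nwosu $1,675.71; Halvorsen $295.71. Sum = $3,449.99.
Difference $3,450.00 − $3,449.99 = +$0.01 applied to largest profit-interest units (Nwosu): Nwosu becomes $1,675.72.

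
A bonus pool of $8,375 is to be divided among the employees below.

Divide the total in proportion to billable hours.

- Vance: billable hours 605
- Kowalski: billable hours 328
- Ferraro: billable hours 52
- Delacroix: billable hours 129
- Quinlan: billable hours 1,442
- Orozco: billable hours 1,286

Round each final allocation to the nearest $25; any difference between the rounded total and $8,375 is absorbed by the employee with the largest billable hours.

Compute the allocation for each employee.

Vance: $1,325; Kowalski: $725; Ferraro: $125; Delacroix: $275; Quinlan: $3,125; Orozco: $2,800

Sum of billable hours: 3,842.
Proportional shares: Vance 605/3,842 × $8,375 = 1,318.81; Kowalski 328/3,842 × $8,375 = 714.99; Ferraro 52/3,842 × $8,375 = 113.35; Delacroix 129/3,842 × $8,375 = 281.20; Quinlan 1,442/3,842 × $8,375 = 3,143.35; Orozco 1,286/3,842 × $8,375 = 2,803.29.
Rounded to nearest $25: Vance $1,325; Kowalski $725; Ferraro $125; Delacroix $275; Quinlan $3,150; Orozco $2,800. Sum = $8,400.
Difference $8,375 − $8,400 = −$25 applied to largest billable hours (Quinlan): Quinlan becomes $3,125.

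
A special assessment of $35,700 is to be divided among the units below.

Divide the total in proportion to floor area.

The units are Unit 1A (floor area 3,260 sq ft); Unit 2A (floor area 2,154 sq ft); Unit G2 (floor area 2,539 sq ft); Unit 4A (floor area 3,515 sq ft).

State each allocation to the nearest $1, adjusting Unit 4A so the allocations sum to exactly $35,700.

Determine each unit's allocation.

Unit 1A: $10,148 · Unit 2A: $6,705 · Unit G2: $7,904 · Unit 4A: $10,943

Sum of floor area: 11,468.
Raw shares: Unit 1A 3,260/11,468 × $35,700 = 10,148.41; Unit 2A 2,154/11,468 × $35,700 = 6,705.42; Unit G2 2,539/11,468 × $35,700 = 7,903.93; Unit 4A 3,515/11,468 × $35,700 = 10,942.23.
After rounding ($1): Unit 1A $10,148; Unit 2A $6,705; Unit G2 $7,904; Unit 4A $10,942. Sum = $35,699.
Difference $35,700 − $35,699 = +$1 applied to Unit 4A: Unit 4A becomes $10,943.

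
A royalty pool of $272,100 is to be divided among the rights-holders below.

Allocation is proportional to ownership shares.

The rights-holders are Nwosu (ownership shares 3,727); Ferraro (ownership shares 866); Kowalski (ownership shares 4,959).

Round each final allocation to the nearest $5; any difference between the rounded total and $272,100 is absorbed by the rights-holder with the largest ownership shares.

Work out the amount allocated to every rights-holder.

Ownership shares total: 9,552.
Raw shares: Nwosu 3,727/9,552 × $272,100 = 106,168.00; Ferraro 866/9,552 × $272,100 = 24,669.03; Kowalski 4,959/9,552 × $272,100 = 141,262.97.
Rounded to nearest $5: Nwosu $106,170; Ferraro $24,670; Kowalski $141,265. Sum = $272,105.
Difference $272,100 − $272,105 = −$5 applied to largest ownership shares (Kowalski): Kowalski becomes $141,260.

Nwosu: $106,170 · Ferraro: $24,670 · Kowalski: $141,260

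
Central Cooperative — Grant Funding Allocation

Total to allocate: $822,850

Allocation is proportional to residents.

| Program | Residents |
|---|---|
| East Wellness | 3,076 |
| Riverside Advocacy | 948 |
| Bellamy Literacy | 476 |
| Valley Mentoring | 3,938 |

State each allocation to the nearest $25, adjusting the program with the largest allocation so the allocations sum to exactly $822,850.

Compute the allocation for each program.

East Wellness: $299,975 | Riverside Advocacy: $92,450 | Bellamy Literacy: $46,425 | Valley Mentoring: $384,000

Sum of residents: 8,438.
Unrounded shares: East Wellness 3,076/8,438 × $822,850 = 299,962.86; Riverside Advocacy 948/8,438 × $822,850 = 92,446.29; Bellamy Literacy 476/8,438 × $822,850 = 46,418.18; Valley Mentoring 3,938/8,438 × $822,850 = 384,022.67.
At nearest $25: East Wellness $299,975; Riverside Advocacy $92,450; Bellamy Literacy $46,425; Valley Mentoring $384,025. Sum = $822,875.
Difference $822,850 − $822,875 = −$25 applied to largest allocation (Valley Mentoring): Valley Mentoring becomes $384,000.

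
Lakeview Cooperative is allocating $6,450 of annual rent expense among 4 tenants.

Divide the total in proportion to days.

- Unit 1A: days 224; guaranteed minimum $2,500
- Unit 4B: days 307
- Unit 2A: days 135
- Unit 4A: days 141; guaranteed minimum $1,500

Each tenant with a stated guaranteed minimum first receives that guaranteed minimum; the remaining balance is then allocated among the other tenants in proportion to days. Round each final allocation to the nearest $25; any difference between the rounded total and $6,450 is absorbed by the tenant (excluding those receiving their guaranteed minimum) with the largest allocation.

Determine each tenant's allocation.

Fund the minimums — Unit 1A $2,500; Unit 4A $1,500. Remaining pool $2,450.
Remaining pool split over remaining days 442: Unit 4B 1,701.70 → $1,700; Unit 2A 748.30 → $750.

Unit 1A: $2,500; Unit 4B: $1,700; Unit 2A: $750; Unit 4A: $1,500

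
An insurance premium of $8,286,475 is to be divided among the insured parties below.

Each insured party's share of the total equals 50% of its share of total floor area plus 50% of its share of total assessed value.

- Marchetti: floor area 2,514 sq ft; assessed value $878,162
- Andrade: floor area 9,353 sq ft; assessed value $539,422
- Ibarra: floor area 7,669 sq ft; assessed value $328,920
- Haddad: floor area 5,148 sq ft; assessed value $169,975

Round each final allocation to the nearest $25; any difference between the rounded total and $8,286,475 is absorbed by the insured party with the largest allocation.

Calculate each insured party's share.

Totals — floor area 24,684, assessed value 1,916,479.
Combined weights (50% floor area + 50% assessed value): Marchetti 0.2800; Andrade 0.3302; Ibarra 0.2412; Haddad 0.1486.
Raw shares: Marchetti 2,320,476.90; Andrade 2,736,088.56; Ibarra 1,998,342.79; Haddad 1,231,566.75.
Rounded to nearest $25: Marchetti $2,320,475; Andrade $2,736,100; Ibarra $1,998,350; Haddad $1,231,575. Sum = $8,286,500.
Difference $8,286,475 − $8,286,500 = −$25 applied to largest allocation (Andrade): Andrade becomes $2,736,075.

Marchetti: $2,320,475 | Andrade: $2,736,075 | Ibarra: $1,998,350 | Haddad: $1,231,575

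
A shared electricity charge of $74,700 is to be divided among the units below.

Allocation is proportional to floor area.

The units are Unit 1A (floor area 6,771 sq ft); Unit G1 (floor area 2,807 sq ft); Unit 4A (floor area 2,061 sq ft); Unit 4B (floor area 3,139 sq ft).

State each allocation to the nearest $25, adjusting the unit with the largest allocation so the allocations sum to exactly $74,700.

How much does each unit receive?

Sum of floor area: 14,778.
Raw shares: Unit 1A 6,771/14,778 × $74,700 = 34,226.13; Unit G1 2,807/14,778 × $74,700 = 14,188.86; Unit 4A 2,061/14,778 × $74,700 = 10,417.97; Unit 4B 3,139/14,778 × $74,700 = 15,867.05.
Rounded to nearest $25: Unit 1A $34,225; Unit G1 $14,200; Unit 4A $10,425; Unit 4B $15,875. Sum = $74,725.
Difference $74,700 − $74,725 = −$25 applied to largest allocation (Unit 1A): Unit 1A becomes $34,200.

Unit 1A: $34,200 | Unit G1: $14,200 | Unit 4A: $10,425 | Unit 4B: $15,875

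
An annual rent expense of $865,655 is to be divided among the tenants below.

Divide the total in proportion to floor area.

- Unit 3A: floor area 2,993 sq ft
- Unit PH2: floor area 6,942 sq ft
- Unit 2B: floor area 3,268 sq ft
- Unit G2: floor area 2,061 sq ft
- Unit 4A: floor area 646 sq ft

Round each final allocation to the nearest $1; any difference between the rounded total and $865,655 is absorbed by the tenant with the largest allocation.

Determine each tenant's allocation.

Sum of floor area: 15,910.
Unrounded shares: Unit 3A 2,993/15,910 × $865,655 = 162,847.61; Unit PH2 6,942/15,910 × $865,655 = 377,710.69; Unit 2B 3,268/15,910 × $865,655 = 177,810.22; Unit G2 2,061/15,910 × $865,655 = 112,137.96; Unit 4A 646/15,910 × $865,655 = 35,148.53.
At nearest $1: Unit 3A $162,848; Unit PH2 $377,711; Unit 2B $177,810; Unit G2 $112,138; Unit 4A $35,149. Sum = $865,656.
Difference $865,655 − $865,656 = −$1 applied to largest allocation (Unit PH2): Unit PH2 becomes $377,710.

Unit 3A: $162,848; Unit PH2: $377,710; Unit 2B: $177,810; Unit G2: $112,138; Unit 4A: $35,149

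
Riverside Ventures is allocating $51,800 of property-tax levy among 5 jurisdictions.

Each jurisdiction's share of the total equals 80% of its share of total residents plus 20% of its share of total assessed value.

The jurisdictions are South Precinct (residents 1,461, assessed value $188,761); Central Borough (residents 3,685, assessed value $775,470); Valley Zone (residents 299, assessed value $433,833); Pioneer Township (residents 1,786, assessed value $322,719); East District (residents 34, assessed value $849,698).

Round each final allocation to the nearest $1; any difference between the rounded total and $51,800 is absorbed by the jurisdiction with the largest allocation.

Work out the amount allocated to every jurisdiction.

South Precinct: $9,094; Central Borough: $24,145; Valley Zone: $3,454; Pioneer Township: $11,488; East District: $3,619

Totals — residents 7,265, assessed value 2,570,481.
Composite weights (80% residents + 20% assessed value): South Precinct 0.1756; Central Borough 0.4661; Valley Zone 0.0667; Pioneer Township 0.2218; East District 0.0699.
Unrounded shares: South Precinct 9,094.41; Central Borough 24,144.90; Valley Zone 3,454.02; Pioneer Township 11,488.13; East District 3,618.54.
After rounding ($1): South Precinct $9,094; Central Borough $24,145; Valley Zone $3,454; Pioneer Township $11,488; East District $3,619. Sum = $51,800.
No rounding difference to absorb.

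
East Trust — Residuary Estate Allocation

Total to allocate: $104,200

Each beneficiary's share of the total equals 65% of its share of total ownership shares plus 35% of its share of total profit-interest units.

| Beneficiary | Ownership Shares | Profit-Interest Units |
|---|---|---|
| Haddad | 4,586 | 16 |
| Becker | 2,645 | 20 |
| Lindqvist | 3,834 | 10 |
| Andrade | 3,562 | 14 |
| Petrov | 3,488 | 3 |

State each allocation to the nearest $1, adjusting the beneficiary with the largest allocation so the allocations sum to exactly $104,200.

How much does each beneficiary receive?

Haddad: $26,409; Becker: $21,467; Lindqvist: $20,124; Andrade: $21,422; Petrov: $14,778

Totals — ownership shares 18,115, profit-interest units 63.
Blended shares (65% ownership shares + 35% profit-interest units): Haddad 0.2534; Becker 0.2060; Lindqvist 0.1931; Andrade 0.2056; Petrov 0.1418.
Proportional shares: Haddad 26,408.77; Becker 21,467.14; Lindqvist 20,123.79; Andrade 21,422.37; Petrov 14,777.92.
After rounding ($1): Haddad $26,409; Becker $21,467; Lindqvist $20,124; Andrade $21,422; Petrov $14,778. Sum = $104,200.
No rounding difference to absorb.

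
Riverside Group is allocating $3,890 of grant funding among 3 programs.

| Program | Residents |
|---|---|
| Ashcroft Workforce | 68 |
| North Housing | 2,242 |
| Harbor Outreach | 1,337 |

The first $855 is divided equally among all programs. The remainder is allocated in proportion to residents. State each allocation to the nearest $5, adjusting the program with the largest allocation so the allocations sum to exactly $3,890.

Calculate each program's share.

Equal tier: $855 ÷ 3 = $285 apiece.
Remainder $3,035 by residents (total 3,647): Ashcroft Workforce 56.59 → $55; North Housing 1,865.77 → $1,865; Harbor Outreach 1,112.64 → $1,115.
Totals: Ashcroft Workforce $285 + $55 = $340; North Housing $285 + $1,865 = $2,150; Harbor Outreach $285 + $1,115 = $1,400.

Ashcroft Workforce: $340; North Housing: $2,150; Harbor Outreach: $1,400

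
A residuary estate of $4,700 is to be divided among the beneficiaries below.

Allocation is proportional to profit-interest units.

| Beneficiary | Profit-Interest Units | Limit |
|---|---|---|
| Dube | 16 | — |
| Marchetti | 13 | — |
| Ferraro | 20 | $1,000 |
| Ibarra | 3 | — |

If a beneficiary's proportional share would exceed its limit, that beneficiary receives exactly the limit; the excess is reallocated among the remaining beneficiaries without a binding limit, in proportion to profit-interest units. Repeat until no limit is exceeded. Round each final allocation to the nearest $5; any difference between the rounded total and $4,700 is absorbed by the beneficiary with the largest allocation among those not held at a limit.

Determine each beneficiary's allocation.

Total profit-interest units = 52.
Pro-rata shares before constraints: Dube 1,446.15; Marchetti 1,175.00; Ferraro 1,807.69; Ibarra 271.15.
Capped: Ferraro ($1,000); remaining pool $3,700 reallocated over remaining profit-interest units 32.
Redistributed shares: Dube 1,850.00 → $1,850; Marchetti 1,503.12 → $1,505; Ibarra 346.88 → $345.

Dube: $1,850; Marchetti: $1,505; Ferraro: $1,000; Ibarra: $345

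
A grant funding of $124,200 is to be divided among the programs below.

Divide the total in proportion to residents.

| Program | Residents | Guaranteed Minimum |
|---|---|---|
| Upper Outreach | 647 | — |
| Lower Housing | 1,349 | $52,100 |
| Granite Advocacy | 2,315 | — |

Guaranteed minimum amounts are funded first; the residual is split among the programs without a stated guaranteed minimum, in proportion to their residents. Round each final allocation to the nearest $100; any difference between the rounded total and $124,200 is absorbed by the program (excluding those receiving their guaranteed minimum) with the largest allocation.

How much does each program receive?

Guaranteed amounts: Lower Housing $52,100. Residual $72,100.
Residual split over remaining residents 2,962: Upper Outreach 15,749.05 → $15,700; Granite Advocacy 56,350.95 → $56,400.

Upper Outreach: $15,700 | Lower Housing: $52,100 | Granite Advocacy: $56,400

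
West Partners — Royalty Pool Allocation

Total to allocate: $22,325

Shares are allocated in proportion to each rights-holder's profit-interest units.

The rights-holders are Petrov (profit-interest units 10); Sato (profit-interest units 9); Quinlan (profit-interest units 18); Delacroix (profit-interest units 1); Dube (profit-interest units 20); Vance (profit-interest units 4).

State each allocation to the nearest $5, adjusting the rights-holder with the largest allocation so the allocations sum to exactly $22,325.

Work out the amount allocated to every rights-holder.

Total profit-interest units = 62.
Unrounded shares: Petrov 10/62 × $22,325 = 3,600.81; Sato 9/62 × $22,325 = 3,240.73; Quinlan 18/62 × $22,325 = 6,481.45; Delacroix 1/62 × $22,325 = 360.08; Dube 20/62 × $22,325 = 7,201.61; Vance 4/62 × $22,325 = 1,440.32.
At nearest $5: Petrov $3,600; Sato $3,240; Quinlan $6,480; Delacroix $360; Dube $7,200; Vance $1,440. Sum = $22,320.
Difference $22,325 − $22,320 = +$5 applied to largest allocation (Dube): Dube becomes $7,205.

Petrov: $3,600; Sato: $3,240; Quinlan: $6,480; Delacroix: $360; Dube: $7,205; Vance: $1,440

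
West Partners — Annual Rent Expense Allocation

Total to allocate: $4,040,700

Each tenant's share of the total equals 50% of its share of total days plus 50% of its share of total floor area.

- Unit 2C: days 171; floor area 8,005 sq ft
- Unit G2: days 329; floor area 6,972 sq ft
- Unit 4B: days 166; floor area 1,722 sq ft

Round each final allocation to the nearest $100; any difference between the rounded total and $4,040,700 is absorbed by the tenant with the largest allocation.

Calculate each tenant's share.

Unit 2C: $1,487,200 · Unit G2: $1,841,600 · Unit 4B: $711,900

Totals — days 666, floor area 16,699.
Combined weights (50% days + 50% floor area): Unit 2C 0.3681; Unit G2 0.4558; Unit 4B 0.1762.
Raw shares: Unit 2C 1,487,233.74; Unit G2 1,841,557.16; Unit 4B 711,909.11.
At nearest $100: Unit 2C $1,487,200; Unit G2 $1,841,600; Unit 4B $711,900. Sum = $4,040,700.
Sum already equals the total — no adjustment.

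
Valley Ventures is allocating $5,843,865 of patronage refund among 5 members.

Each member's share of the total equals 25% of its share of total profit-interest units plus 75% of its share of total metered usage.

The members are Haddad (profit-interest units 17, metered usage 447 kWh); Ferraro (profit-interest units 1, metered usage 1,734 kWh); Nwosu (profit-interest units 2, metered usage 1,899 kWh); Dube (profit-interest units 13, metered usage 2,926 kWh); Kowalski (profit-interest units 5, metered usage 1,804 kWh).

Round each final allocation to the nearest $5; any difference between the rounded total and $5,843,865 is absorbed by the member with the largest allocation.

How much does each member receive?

Profit-interest units total 38; metered usage total 8,810.
Combined weights (25% profit-interest units + 75% metered usage): Haddad 0.1499; Ferraro 0.1542; Nwosu 0.1748; Dube 0.3346; Kowalski 0.1865.
Proportional shares: Haddad 875,968.80; Ferraro 901,096.47; Nwosu 1,021,629.02; Dube 1,955,463.92; Kowalski 1,089,706.79.
At nearest $5: Haddad $875,970; Ferraro $901,095; Nwosu $1,021,630; Dube $1,955,465; Kowalski $1,089,705. Sum = $5,843,865.
Sum already equals the total — no adjustment.

Haddad: $875,970 | Ferraro: $901,095 | Nwosu: $1,021,630 | Dube: $1,955,465 | Kowalski: $1,089,705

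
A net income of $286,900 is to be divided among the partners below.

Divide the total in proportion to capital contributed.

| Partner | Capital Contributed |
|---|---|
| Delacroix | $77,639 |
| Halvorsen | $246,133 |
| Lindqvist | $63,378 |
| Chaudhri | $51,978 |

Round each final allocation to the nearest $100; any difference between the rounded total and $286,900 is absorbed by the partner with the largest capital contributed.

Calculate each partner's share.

Total capital contributed = 77,639 + 246,133 + 63,378 + 51,978 = 439,128.
Raw shares: Delacroix 50,724.68; Halvorsen 160,808.60; Lindqvist 41,407.40; Chaudhri 33,959.32.
After rounding ($100): Delacroix $50,700; Halvorsen $160,800; Lindqvist $41,400; Chaudhri $34,000. Sum = $286,900.
Rounded total matches; no reconciliation needed.

Delacroix: $50,700; Halvorsen: $160,800; Lindqvist: $41,400; Chaudhri: $34,000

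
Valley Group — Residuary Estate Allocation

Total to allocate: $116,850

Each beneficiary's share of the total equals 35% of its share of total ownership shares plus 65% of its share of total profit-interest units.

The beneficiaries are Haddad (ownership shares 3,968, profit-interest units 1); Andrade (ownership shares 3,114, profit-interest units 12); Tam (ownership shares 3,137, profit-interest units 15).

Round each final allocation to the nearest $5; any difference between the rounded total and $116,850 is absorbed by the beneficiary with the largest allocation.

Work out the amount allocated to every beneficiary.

Totals — ownership shares 10,219, profit-interest units 28.
Composite weights (35% ownership shares + 65% profit-interest units): Haddad 0.1591; Andrade 0.3852; Tam 0.4557.
Unrounded shares: Haddad 18,592.94; Andrade 45,013.62; Tam 53,243.44.
At nearest $5: Haddad $18,595; Andrade $45,015; Tam $53,245. Sum = $116,855.
Difference $116,850 − $116,855 = −$5 applied to largest allocation (Tam): Tam becomes $53,240.

Haddad: $18,595 · Andrade: $45,015 · Tam: $53,240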